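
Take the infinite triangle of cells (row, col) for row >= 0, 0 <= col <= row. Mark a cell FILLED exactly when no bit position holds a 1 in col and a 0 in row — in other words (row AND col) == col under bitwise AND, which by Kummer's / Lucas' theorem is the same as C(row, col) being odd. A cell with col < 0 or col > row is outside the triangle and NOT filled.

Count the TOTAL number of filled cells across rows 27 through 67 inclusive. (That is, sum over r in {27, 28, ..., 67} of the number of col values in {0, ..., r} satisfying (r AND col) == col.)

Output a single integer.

Answer: 592

Derivation:
r27=11011 pc4: +16 =16
r28=11100 pc3: +8 =24
r29=11101 pc4: +16 =40
r30=11110 pc4: +16 =56
r31=11111 pc5: +32 =88
r32=100000 pc1: +2 =90
r33=100001 pc2: +4 =94
r34=100010 pc2: +4 =98
r35=100011 pc3: +8 =106
r36=100100 pc2: +4 =110
r37=100101 pc3: +8 =118
r38=100110 pc3: +8 =126
r39=100111 pc4: +16 =142
r40=101000 pc2: +4 =146
r41=101001 pc3: +8 =154
r42=101010 pc3: +8 =162
r43=101011 pc4: +16 =178
r44=101100 pc3: +8 =186
r45=101101 pc4: +16 =202
r46=101110 pc4: +16 =218
r47=101111 pc5: +32 =250
r48=110000 pc2: +4 =254
r49=110001 pc3: +8 =262
r50=110010 pc3: +8 =270
r51=110011 pc4: +16 =286
r52=110100 pc3: +8 =294
r53=110101 pc4: +16 =310
r54=110110 pc4: +16 =326
r55=110111 pc5: +32 =358
r56=111000 pc3: +8 =366
r57=111001 pc4: +16 =382
r58=111010 pc4: +16 =398
r59=111011 pc5: +32 =430
r60=111100 pc4: +16 =446
r61=111101 pc5: +32 =478
r62=111110 pc5: +32 =510
r63=111111 pc6: +64 =574
r64=1000000 pc1: +2 =576
r65=1000001 pc2: +4 =580
r66=1000010 pc2: +4 =584
r67=1000011 pc3: +8 =592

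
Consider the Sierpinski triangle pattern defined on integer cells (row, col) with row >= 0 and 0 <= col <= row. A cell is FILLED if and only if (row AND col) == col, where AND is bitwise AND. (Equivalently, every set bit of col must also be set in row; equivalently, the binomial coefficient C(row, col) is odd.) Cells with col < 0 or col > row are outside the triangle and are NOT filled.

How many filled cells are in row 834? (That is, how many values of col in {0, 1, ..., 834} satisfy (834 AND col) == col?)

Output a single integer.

Answer: 16

Derivation:
834 in binary = 1101000010
popcount(834) = number of 1-bits in 1101000010 = 4
A col c satisfies (834 AND c) == c iff every set bit of c is also set in 834; each of the 4 set bits of 834 can independently be on or off in c.
count = 2^4 = 16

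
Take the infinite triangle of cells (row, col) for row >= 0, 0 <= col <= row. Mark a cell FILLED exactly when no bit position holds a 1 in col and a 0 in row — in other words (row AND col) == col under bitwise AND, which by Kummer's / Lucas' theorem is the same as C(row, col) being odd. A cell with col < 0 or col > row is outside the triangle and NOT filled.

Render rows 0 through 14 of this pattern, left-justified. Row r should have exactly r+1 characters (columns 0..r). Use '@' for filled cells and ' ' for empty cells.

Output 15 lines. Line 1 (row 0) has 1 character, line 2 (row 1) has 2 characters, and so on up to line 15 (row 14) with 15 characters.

r0=0: @
r1=1: @@
r2=10: @ @
r3=11: @@@@
r4=100: @   @
r5=101: @@  @@
r6=110: @ @ @ @
r7=111: @@@@@@@@
r8=1000: @       @
r9=1001: @@      @@
r10=1010: @ @     @ @
r11=1011: @@@@    @@@@
r12=1100: @   @   @   @
r13=1101: @@  @@  @@  @@
r14=1110: @ @ @ @ @ @ @ @

Answer: @
@@
@ @
@@@@
@   @
@@  @@
@ @ @ @
@@@@@@@@
@       @
@@      @@
@ @     @ @
@@@@    @@@@
@   @   @   @
@@  @@  @@  @@
@ @ @ @ @ @ @ @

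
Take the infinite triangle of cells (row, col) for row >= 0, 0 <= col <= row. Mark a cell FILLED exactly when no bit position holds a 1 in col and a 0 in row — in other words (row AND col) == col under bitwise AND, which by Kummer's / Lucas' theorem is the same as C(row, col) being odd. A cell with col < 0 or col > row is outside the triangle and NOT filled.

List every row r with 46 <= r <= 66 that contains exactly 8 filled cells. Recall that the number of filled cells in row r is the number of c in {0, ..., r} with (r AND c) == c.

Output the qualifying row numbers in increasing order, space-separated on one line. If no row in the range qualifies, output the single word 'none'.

Answer: 49 50 52 56

Derivation:
Row r has 2^popcount(r) filled cells, so we need popcount(r) = log2(8) = 3.
Scan r = 46..66 and keep those with exactly 3 one-bits:
r=46=101110 popcount=4 -> skip
r=47=101111 popcount=5 -> skip
r=48=110000 popcount=2 -> skip
r=49=110001 popcount=3 -> KEEP
r=50=110010 popcount=3 -> KEEP
r=51=110011 popcount=4 -> skip
r=52=110100 popcount=3 -> KEEP
r=53=110101 popcount=4 -> skip
r=54=110110 popcount=4 -> skip
r=55=110111 popcount=5 -> skip
r=56=111000 popcount=3 -> KEEP
r=57=111001 popcount=4 -> skip
r=58=111010 popcount=4 -> skip
r=59=111011 popcount=5 -> skip
r=60=111100 popcount=4 -> skip
r=61=111101 popcount=5 -> skip
r=62=111110 popcount=5 -> skip
r=63=111111 popcount=6 -> skip
r=64=1000000 popcount=1 -> skip
r=65=1000001 popcount=2 -> skip
r=66=1000010 popcount=2 -> skip
Kept rows: 49 50 52 56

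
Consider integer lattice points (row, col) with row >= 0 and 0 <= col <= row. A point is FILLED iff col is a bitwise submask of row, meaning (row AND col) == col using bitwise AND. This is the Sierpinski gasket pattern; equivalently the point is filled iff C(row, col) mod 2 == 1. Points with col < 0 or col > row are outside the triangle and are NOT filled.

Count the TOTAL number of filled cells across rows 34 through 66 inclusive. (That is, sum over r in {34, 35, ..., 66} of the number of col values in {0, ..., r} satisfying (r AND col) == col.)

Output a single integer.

Answer: 490

Derivation:
r34=100010 pc2: +4 =4
r35=100011 pc3: +8 =12
r36=100100 pc2: +4 =16
r37=100101 pc3: +8 =24
r38=100110 pc3: +8 =32
r39=100111 pc4: +16 =48
r40=101000 pc2: +4 =52
r41=101001 pc3: +8 =60
r42=101010 pc3: +8 =68
r43=101011 pc4: +16 =84
r44=101100 pc3: +8 =92
r45=101101 pc4: +16 =108
r46=101110 pc4: +16 =124
r47=101111 pc5: +32 =156
r48=110000 pc2: +4 =160
r49=110001 pc3: +8 =168
r50=110010 pc3: +8 =176
r51=110011 pc4: +16 =192
r52=110100 pc3: +8 =200
r53=110101 pc4: +16 =216
r54=110110 pc4: +16 =232
r55=110111 pc5: +32 =264
r56=111000 pc3: +8 =272
r57=111001 pc4: +16 =288
r58=111010 pc4: +16 =304
r59=111011 pc5: +32 =336
r60=111100 pc4: +16 =352
r61=111101 pc5: +32 =384
r62=111110 pc5: +32 =416
r63=111111 pc6: +64 =480
r64=1000000 pc1: +2 =482
r65=1000001 pc2: +4 =486
r66=1000010 pc2: +4 =490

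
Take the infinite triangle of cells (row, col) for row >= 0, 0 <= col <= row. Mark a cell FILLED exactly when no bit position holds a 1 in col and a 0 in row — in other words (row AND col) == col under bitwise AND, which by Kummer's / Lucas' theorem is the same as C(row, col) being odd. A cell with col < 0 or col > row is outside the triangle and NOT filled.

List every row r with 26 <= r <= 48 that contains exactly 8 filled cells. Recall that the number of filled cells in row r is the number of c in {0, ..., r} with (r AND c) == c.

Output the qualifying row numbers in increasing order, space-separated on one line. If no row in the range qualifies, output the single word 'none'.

Answer: 26 28 35 37 38 41 42 44

Derivation:
Row r has 2^popcount(r) filled cells, so we need popcount(r) = log2(8) = 3.
Scan r = 26..48 and keep those with exactly 3 one-bits:
r=26=11010 popcount=3 -> KEEP
r=27=11011 popcount=4 -> skip
r=28=11100 popcount=3 -> KEEP
r=29=11101 popcount=4 -> skip
r=30=11110 popcount=4 -> skip
r=31=11111 popcount=5 -> skip
r=32=100000 popcount=1 -> skip
r=33=100001 popcount=2 -> skip
r=34=100010 popcount=2 -> skip
r=35=100011 popcount=3 -> KEEP
r=36=100100 popcount=2 -> skip
r=37=100101 popcount=3 -> KEEP
r=38=100110 popcount=3 -> KEEP
r=39=100111 popcount=4 -> skip
r=40=101000 popcount=2 -> skip
r=41=101001 popcount=3 -> KEEP
r=42=101010 popcount=3 -> KEEP
r=43=101011 popcount=4 -> skip
r=44=101100 popcount=3 -> KEEP
r=45=101101 popcount=4 -> skip
r=46=101110 popcount=4 -> skip
r=47=101111 popcount=5 -> skip
r=48=110000 popcount=2 -> skip
Kept rows: 26 28 35 37 38 41 42 44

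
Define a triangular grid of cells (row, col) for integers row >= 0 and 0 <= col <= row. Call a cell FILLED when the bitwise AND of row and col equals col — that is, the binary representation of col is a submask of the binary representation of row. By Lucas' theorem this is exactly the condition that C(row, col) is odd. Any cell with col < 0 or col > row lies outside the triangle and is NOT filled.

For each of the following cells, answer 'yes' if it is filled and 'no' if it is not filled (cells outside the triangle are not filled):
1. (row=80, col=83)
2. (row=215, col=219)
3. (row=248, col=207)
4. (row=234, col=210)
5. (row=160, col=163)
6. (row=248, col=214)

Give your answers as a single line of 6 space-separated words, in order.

Answer: no no no no no no

Derivation:
(80,83): col outside [0, 80] -> not filled
(215,219): col outside [0, 215] -> not filled
(248,207): row=0b11111000, col=0b11001111, row AND col = 0b11001000 = 200; 200 != 207 -> empty
(234,210): row=0b11101010, col=0b11010010, row AND col = 0b11000010 = 194; 194 != 210 -> empty
(160,163): col outside [0, 160] -> not filled
(248,214): row=0b11111000, col=0b11010110, row AND col = 0b11010000 = 208; 208 != 214 -> empty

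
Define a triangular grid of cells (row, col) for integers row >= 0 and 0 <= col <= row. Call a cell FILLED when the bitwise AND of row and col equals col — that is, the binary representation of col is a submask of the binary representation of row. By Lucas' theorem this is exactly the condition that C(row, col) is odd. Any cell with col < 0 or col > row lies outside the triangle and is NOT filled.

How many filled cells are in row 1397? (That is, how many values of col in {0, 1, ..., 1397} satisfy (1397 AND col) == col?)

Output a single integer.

1397 in binary = 10101110101
popcount(1397) = number of 1-bits in 10101110101 = 7
A col c satisfies (1397 AND c) == c iff every set bit of c is also set in 1397; each of the 7 set bits of 1397 can independently be on or off in c.
count = 2^7 = 128

Answer: 128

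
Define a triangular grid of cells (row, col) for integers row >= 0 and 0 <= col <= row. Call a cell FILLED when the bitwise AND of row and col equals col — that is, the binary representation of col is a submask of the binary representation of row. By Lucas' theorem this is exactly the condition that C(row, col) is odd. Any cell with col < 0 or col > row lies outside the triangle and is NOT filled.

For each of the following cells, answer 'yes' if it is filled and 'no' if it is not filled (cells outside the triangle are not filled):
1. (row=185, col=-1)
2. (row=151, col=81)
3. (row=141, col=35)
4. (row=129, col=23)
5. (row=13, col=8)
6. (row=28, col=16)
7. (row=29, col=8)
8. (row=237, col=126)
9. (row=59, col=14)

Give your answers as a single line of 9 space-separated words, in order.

(185,-1): col outside [0, 185] -> not filled
(151,81): row=0b10010111, col=0b1010001, row AND col = 0b10001 = 17; 17 != 81 -> empty
(141,35): row=0b10001101, col=0b100011, row AND col = 0b1 = 1; 1 != 35 -> empty
(129,23): row=0b10000001, col=0b10111, row AND col = 0b1 = 1; 1 != 23 -> empty
(13,8): row=0b1101, col=0b1000, row AND col = 0b1000 = 8; 8 == 8 -> filled
(28,16): row=0b11100, col=0b10000, row AND col = 0b10000 = 16; 16 == 16 -> filled
(29,8): row=0b11101, col=0b1000, row AND col = 0b1000 = 8; 8 == 8 -> filled
(237,126): row=0b11101101, col=0b1111110, row AND col = 0b1101100 = 108; 108 != 126 -> empty
(59,14): row=0b111011, col=0b1110, row AND col = 0b1010 = 10; 10 != 14 -> empty

Answer: no no no no yes yes yes no no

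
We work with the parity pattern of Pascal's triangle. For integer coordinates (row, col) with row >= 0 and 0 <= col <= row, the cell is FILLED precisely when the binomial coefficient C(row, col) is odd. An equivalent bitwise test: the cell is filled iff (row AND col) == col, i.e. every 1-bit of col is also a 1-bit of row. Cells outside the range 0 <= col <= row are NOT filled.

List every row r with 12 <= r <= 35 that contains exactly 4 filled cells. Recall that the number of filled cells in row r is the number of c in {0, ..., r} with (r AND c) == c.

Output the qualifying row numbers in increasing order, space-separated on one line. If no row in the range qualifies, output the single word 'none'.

Answer: 12 17 18 20 24 33 34

Derivation:
Row r has 2^popcount(r) filled cells, so we need popcount(r) = log2(4) = 2.
Scan r = 12..35 and keep those with exactly 2 one-bits:
r=12=1100 popcount=2 -> KEEP
r=13=1101 popcount=3 -> skip
r=14=1110 popcount=3 -> skip
r=15=1111 popcount=4 -> skip
r=16=10000 popcount=1 -> skip
r=17=10001 popcount=2 -> KEEP
r=18=10010 popcount=2 -> KEEP
r=19=10011 popcount=3 -> skip
r=20=10100 popcount=2 -> KEEP
r=21=10101 popcount=3 -> skip
r=22=10110 popcount=3 -> skip
r=23=10111 popcount=4 -> skip
r=24=11000 popcount=2 -> KEEP
r=25=11001 popcount=3 -> skip
r=26=11010 popcount=3 -> skip
r=27=11011 popcount=4 -> skip
r=28=11100 popcount=3 -> skip
r=29=11101 popcount=4 -> skip
r=30=11110 popcount=4 -> skip
r=31=11111 popcount=5 -> skip
r=32=100000 popcount=1 -> skip
r=33=100001 popcount=2 -> KEEP
r=34=100010 popcount=2 -> KEEP
r=35=100011 popcount=3 -> skip
Kept rows: 12 17 18 20 24 33 34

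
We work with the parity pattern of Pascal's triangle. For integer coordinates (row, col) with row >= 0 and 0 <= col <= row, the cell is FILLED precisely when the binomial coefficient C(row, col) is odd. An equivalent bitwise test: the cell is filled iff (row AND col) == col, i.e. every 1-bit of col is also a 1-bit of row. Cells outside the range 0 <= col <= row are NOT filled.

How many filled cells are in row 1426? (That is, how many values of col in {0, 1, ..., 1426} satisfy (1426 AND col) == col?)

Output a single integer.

1426 in binary = 10110010010
popcount(1426) = number of 1-bits in 10110010010 = 5
A col c satisfies (1426 AND c) == c iff every set bit of c is also set in 1426; each of the 5 set bits of 1426 can independently be on or off in c.
count = 2^5 = 32

Answer: 32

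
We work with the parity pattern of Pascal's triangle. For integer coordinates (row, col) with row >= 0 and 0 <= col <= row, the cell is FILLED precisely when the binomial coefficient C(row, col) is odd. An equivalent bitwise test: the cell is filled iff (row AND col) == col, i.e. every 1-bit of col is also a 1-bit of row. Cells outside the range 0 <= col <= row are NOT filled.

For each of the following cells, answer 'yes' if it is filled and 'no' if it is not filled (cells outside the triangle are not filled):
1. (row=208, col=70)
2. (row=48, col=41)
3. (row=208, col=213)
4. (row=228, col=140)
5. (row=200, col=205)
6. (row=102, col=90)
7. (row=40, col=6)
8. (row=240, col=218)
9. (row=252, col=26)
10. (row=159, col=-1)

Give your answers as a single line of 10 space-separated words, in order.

Answer: no no no no no no no no no no

Derivation:
(208,70): row=0b11010000, col=0b1000110, row AND col = 0b1000000 = 64; 64 != 70 -> empty
(48,41): row=0b110000, col=0b101001, row AND col = 0b100000 = 32; 32 != 41 -> empty
(208,213): col outside [0, 208] -> not filled
(228,140): row=0b11100100, col=0b10001100, row AND col = 0b10000100 = 132; 132 != 140 -> empty
(200,205): col outside [0, 200] -> not filled
(102,90): row=0b1100110, col=0b1011010, row AND col = 0b1000010 = 66; 66 != 90 -> empty
(40,6): row=0b101000, col=0b110, row AND col = 0b0 = 0; 0 != 6 -> empty
(240,218): row=0b11110000, col=0b11011010, row AND col = 0b11010000 = 208; 208 != 218 -> empty
(252,26): row=0b11111100, col=0b11010, row AND col = 0b11000 = 24; 24 != 26 -> empty
(159,-1): col outside [0, 159] -> not filled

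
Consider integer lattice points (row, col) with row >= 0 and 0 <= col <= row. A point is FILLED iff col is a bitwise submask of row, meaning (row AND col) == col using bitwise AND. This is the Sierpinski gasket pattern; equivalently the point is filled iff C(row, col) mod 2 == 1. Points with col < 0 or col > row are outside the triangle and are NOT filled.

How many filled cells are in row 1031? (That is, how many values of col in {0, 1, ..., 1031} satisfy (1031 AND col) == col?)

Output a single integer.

Answer: 16

Derivation:
1031 in binary = 10000000111
popcount(1031) = number of 1-bits in 10000000111 = 4
A col c satisfies (1031 AND c) == c iff every set bit of c is also set in 1031; each of the 4 set bits of 1031 can independently be on or off in c.
count = 2^4 = 16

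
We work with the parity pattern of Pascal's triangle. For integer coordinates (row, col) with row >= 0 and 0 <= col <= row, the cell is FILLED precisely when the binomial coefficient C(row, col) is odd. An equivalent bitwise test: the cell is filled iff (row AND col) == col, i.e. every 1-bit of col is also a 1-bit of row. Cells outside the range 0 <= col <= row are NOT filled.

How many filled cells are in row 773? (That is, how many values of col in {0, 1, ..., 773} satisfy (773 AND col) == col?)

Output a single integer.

Answer: 16

Derivation:
773 in binary = 1100000101
popcount(773) = number of 1-bits in 1100000101 = 4
A col c satisfies (773 AND c) == c iff every set bit of c is also set in 773; each of the 4 set bits of 773 can independently be on or off in c.
count = 2^4 = 16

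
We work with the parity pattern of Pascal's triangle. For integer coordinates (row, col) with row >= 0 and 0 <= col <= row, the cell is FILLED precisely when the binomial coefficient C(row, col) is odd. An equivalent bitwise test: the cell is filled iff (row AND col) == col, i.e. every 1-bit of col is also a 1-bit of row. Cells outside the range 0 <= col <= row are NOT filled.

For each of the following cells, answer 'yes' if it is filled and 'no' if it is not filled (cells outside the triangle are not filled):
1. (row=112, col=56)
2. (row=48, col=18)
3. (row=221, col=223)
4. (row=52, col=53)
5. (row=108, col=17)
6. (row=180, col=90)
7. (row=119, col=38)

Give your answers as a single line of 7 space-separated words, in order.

(112,56): row=0b1110000, col=0b111000, row AND col = 0b110000 = 48; 48 != 56 -> empty
(48,18): row=0b110000, col=0b10010, row AND col = 0b10000 = 16; 16 != 18 -> empty
(221,223): col outside [0, 221] -> not filled
(52,53): col outside [0, 52] -> not filled
(108,17): row=0b1101100, col=0b10001, row AND col = 0b0 = 0; 0 != 17 -> empty
(180,90): row=0b10110100, col=0b1011010, row AND col = 0b10000 = 16; 16 != 90 -> empty
(119,38): row=0b1110111, col=0b100110, row AND col = 0b100110 = 38; 38 == 38 -> filled

Answer: no no no no no no yes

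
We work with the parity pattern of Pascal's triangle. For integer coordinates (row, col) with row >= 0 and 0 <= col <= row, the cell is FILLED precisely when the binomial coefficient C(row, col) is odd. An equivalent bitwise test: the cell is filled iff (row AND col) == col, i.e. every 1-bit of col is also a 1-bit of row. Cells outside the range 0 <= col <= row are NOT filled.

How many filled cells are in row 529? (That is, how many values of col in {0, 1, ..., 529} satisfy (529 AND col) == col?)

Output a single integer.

Answer: 8

Derivation:
529 in binary = 1000010001
popcount(529) = number of 1-bits in 1000010001 = 3
A col c satisfies (529 AND c) == c iff every set bit of c is also set in 529; each of the 3 set bits of 529 can independently be on or off in c.
count = 2^3 = 8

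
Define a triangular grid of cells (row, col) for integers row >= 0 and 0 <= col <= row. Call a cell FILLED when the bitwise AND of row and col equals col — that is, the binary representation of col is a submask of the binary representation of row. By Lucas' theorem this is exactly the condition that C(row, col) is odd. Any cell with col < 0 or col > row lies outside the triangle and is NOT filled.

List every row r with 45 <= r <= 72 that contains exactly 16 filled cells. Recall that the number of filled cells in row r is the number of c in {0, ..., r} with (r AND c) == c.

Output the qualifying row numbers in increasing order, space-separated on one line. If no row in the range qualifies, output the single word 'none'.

Row r has 2^popcount(r) filled cells, so we need popcount(r) = log2(16) = 4.
Scan r = 45..72 and keep those with exactly 4 one-bits:
r=45=101101 popcount=4 -> KEEP
r=46=101110 popcount=4 -> KEEP
r=47=101111 popcount=5 -> skip
r=48=110000 popcount=2 -> skip
r=49=110001 popcount=3 -> skip
r=50=110010 popcount=3 -> skip
r=51=110011 popcount=4 -> KEEP
r=52=110100 popcount=3 -> skip
r=53=110101 popcount=4 -> KEEP
r=54=110110 popcount=4 -> KEEP
r=55=110111 popcount=5 -> skip
r=56=111000 popcount=3 -> skip
r=57=111001 popcount=4 -> KEEP
r=58=111010 popcount=4 -> KEEP
r=59=111011 popcount=5 -> skip
r=60=111100 popcount=4 -> KEEP
r=61=111101 popcount=5 -> skip
r=62=111110 popcount=5 -> skip
r=63=111111 popcount=6 -> skip
r=64=1000000 popcount=1 -> skip
r=65=1000001 popcount=2 -> skip
r=66=1000010 popcount=2 -> skip
r=67=1000011 popcount=3 -> skip
r=68=1000100 popcount=2 -> skip
r=69=1000101 popcount=3 -> skip
r=70=1000110 popcount=3 -> skip
r=71=1000111 popcount=4 -> KEEP
r=72=1001000 popcount=2 -> skip
Kept rows: 45 46 51 53 54 57 58 60 71

Answer: 45 46 51 53 54 57 58 60 71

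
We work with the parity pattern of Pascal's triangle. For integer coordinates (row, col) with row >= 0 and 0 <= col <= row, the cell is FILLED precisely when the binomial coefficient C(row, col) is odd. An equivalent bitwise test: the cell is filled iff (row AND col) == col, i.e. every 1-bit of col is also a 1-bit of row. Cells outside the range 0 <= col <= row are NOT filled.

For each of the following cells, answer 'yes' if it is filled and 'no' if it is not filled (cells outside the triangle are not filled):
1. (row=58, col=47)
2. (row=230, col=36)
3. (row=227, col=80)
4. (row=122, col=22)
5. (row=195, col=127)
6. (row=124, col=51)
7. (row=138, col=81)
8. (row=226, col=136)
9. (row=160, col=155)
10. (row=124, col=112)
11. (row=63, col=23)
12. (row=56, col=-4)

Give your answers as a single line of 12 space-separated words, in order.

(58,47): row=0b111010, col=0b101111, row AND col = 0b101010 = 42; 42 != 47 -> empty
(230,36): row=0b11100110, col=0b100100, row AND col = 0b100100 = 36; 36 == 36 -> filled
(227,80): row=0b11100011, col=0b1010000, row AND col = 0b1000000 = 64; 64 != 80 -> empty
(122,22): row=0b1111010, col=0b10110, row AND col = 0b10010 = 18; 18 != 22 -> empty
(195,127): row=0b11000011, col=0b1111111, row AND col = 0b1000011 = 67; 67 != 127 -> empty
(124,51): row=0b1111100, col=0b110011, row AND col = 0b110000 = 48; 48 != 51 -> empty
(138,81): row=0b10001010, col=0b1010001, row AND col = 0b0 = 0; 0 != 81 -> empty
(226,136): row=0b11100010, col=0b10001000, row AND col = 0b10000000 = 128; 128 != 136 -> empty
(160,155): row=0b10100000, col=0b10011011, row AND col = 0b10000000 = 128; 128 != 155 -> empty
(124,112): row=0b1111100, col=0b1110000, row AND col = 0b1110000 = 112; 112 == 112 -> filled
(63,23): row=0b111111, col=0b10111, row AND col = 0b10111 = 23; 23 == 23 -> filled
(56,-4): col outside [0, 56] -> not filled

Answer: no yes no no no no no no no yes yes no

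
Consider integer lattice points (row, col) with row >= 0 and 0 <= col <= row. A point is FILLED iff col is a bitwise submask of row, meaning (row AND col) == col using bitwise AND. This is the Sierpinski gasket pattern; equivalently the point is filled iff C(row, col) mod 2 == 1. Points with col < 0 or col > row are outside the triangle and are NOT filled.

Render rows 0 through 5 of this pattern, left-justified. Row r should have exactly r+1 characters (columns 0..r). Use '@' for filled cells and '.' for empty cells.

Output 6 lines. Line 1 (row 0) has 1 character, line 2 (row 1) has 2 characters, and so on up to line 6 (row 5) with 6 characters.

r0=0: @
r1=1: @@
r2=10: @.@
r3=11: @@@@
r4=100: @...@
r5=101: @@..@@

Answer: @
@@
@.@
@@@@
@...@
@@..@@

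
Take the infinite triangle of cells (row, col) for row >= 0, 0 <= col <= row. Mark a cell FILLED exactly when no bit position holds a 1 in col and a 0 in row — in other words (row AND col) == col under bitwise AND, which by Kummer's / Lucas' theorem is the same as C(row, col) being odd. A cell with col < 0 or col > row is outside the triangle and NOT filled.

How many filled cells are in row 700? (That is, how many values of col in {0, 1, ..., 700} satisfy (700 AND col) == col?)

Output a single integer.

700 in binary = 1010111100
popcount(700) = number of 1-bits in 1010111100 = 6
A col c satisfies (700 AND c) == c iff every set bit of c is also set in 700; each of the 6 set bits of 700 can independently be on or off in c.
count = 2^6 = 64

Answer: 64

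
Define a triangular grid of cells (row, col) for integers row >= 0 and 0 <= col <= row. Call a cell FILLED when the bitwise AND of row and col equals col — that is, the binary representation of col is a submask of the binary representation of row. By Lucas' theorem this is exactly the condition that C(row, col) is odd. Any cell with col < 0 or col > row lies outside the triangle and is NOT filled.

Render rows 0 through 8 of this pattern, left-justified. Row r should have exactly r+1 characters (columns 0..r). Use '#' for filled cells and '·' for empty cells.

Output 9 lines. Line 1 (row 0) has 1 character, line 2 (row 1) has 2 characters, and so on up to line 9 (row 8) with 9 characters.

Answer: #
##
#·#
####
#···#
##··##
#·#·#·#
########
#·······#

Derivation:
r0=0: #
r1=1: ##
r2=10: #·#
r3=11: ####
r4=100: #···#
r5=101: ##··##
r6=110: #·#·#·#
r7=111: ########
r8=1000: #·······#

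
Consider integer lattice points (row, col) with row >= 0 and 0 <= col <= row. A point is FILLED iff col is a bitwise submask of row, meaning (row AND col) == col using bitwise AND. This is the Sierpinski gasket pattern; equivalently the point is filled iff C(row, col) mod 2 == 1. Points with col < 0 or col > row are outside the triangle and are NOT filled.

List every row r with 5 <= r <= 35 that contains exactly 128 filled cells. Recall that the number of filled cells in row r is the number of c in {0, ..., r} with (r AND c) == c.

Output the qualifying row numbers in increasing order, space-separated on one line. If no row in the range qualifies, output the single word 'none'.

Row r has 2^popcount(r) filled cells, so we need popcount(r) = log2(128) = 7.
Scan r = 5..35 and keep those with exactly 7 one-bits:
r=5=101 popcount=2 -> skip
r=6=110 popcount=2 -> skip
r=7=111 popcount=3 -> skip
r=8=1000 popcount=1 -> skip
r=9=1001 popcount=2 -> skip
r=10=1010 popcount=2 -> skip
r=11=1011 popcount=3 -> skip
r=12=1100 popcount=2 -> skip
r=13=1101 popcount=3 -> skip
r=14=1110 popcount=3 -> skip
r=15=1111 popcount=4 -> skip
r=16=10000 popcount=1 -> skip
r=17=10001 popcount=2 -> skip
r=18=10010 popcount=2 -> skip
r=19=10011 popcount=3 -> skip
r=20=10100 popcount=2 -> skip
r=21=10101 popcount=3 -> skip
r=22=10110 popcount=3 -> skip
r=23=10111 popcount=4 -> skip
r=24=11000 popcount=2 -> skip
r=25=11001 popcount=3 -> skip
r=26=11010 popcount=3 -> skip
r=27=11011 popcount=4 -> skip
r=28=11100 popcount=3 -> skip
r=29=11101 popcount=4 -> skip
r=30=11110 popcount=4 -> skip
r=31=11111 popcount=5 -> skip
r=32=100000 popcount=1 -> skip
r=33=100001 popcount=2 -> skip
r=34=100010 popcount=2 -> skip
r=35=100011 popcount=3 -> skip
Kept rows: none

Answer: none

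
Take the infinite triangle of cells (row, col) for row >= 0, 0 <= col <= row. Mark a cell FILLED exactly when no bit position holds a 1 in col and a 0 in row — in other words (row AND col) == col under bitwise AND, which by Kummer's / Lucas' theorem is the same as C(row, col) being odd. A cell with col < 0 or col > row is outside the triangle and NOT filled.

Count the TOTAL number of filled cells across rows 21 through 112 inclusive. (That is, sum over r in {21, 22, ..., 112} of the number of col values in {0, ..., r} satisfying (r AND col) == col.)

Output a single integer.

Answer: 1444

Derivation:
r21=10101 pc3: +8 =8
r22=10110 pc3: +8 =16
r23=10111 pc4: +16 =32
r24=11000 pc2: +4 =36
r25=11001 pc3: +8 =44
r26=11010 pc3: +8 =52
r27=11011 pc4: +16 =68
r28=11100 pc3: +8 =76
r29=11101 pc4: +16 =92
r30=11110 pc4: +16 =108
r31=11111 pc5: +32 =140
r32=100000 pc1: +2 =142
r33=100001 pc2: +4 =146
r34=100010 pc2: +4 =150
r35=100011 pc3: +8 =158
r36=100100 pc2: +4 =162
r37=100101 pc3: +8 =170
r38=100110 pc3: +8 =178
r39=100111 pc4: +16 =194
r40=101000 pc2: +4 =198
r41=101001 pc3: +8 =206
r42=101010 pc3: +8 =214
r43=101011 pc4: +16 =230
r44=101100 pc3: +8 =238
r45=101101 pc4: +16 =254
r46=101110 pc4: +16 =270
r47=101111 pc5: +32 =302
r48=110000 pc2: +4 =306
r49=110001 pc3: +8 =314
r50=110010 pc3: +8 =322
r51=110011 pc4: +16 =338
r52=110100 pc3: +8 =346
r53=110101 pc4: +16 =362
r54=110110 pc4: +16 =378
r55=110111 pc5: +32 =410
r56=111000 pc3: +8 =418
r57=111001 pc4: +16 =434
r58=111010 pc4: +16 =450
r59=111011 pc5: +32 =482
r60=111100 pc4: +16 =498
r61=111101 pc5: +32 =530
r62=111110 pc5: +32 =562
r63=111111 pc6: +64 =626
r64=1000000 pc1: +2 =628
r65=1000001 pc2: +4 =632
r66=1000010 pc2: +4 =636
r67=1000011 pc3: +8 =644
r68=1000100 pc2: +4 =648
r69=1000101 pc3: +8 =656
r70=1000110 pc3: +8 =664
r71=1000111 pc4: +16 =680
r72=1001000 pc2: +4 =684
r73=1001001 pc3: +8 =692
r74=1001010 pc3: +8 =700
r75=1001011 pc4: +16 =716
r76=1001100 pc3: +8 =724
r77=1001101 pc4: +16 =740
r78=1001110 pc4: +16 =756
r79=1001111 pc5: +32 =788
r80=1010000 pc2: +4 =792
r81=1010001 pc3: +8 =800
r82=1010010 pc3: +8 =808
r83=1010011 pc4: +16 =824
r84=1010100 pc3: +8 =832
r85=1010101 pc4: +16 =848
r86=1010110 pc4: +16 =864
r87=1010111 pc5: +32 =896
r88=1011000 pc3: +8 =904
r89=1011001 pc4: +16 =920
r90=1011010 pc4: +16 =936
r91=1011011 pc5: +32 =968
r92=1011100 pc4: +16 =984
r93=1011101 pc5: +32 =1016
r94=1011110 pc5: +32 =1048
r95=1011111 pc6: +64 =1112
r96=1100000 pc2: +4 =1116
r97=1100001 pc3: +8 =1124
r98=1100010 pc3: +8 =1132
r99=1100011 pc4: +16 =1148
r100=1100100 pc3: +8 =1156
r101=1100101 pc4: +16 =1172
r102=1100110 pc4: +16 =1188
r103=1100111 pc5: +32 =1220
r104=1101000 pc3: +8 =1228
r105=1101001 pc4: +16 =1244
r106=1101010 pc4: +16 =1260
r107=1101011 pc5: +32 =1292
r108=1101100 pc4: +16 =1308
r109=1101101 pc5: +32 =1340
r110=1101110 pc5: +32 =1372
r111=1101111 pc6: +64 =1436
r112=1110000 pc3: +8 =1444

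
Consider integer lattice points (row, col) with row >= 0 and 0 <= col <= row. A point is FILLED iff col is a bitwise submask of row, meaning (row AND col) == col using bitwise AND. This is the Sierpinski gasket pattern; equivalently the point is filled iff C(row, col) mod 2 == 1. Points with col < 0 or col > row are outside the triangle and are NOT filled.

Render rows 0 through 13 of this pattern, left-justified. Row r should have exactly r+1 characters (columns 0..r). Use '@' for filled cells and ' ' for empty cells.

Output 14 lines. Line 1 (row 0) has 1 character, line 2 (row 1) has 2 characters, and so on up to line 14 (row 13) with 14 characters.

Answer: @
@@
@ @
@@@@
@   @
@@  @@
@ @ @ @
@@@@@@@@
@       @
@@      @@
@ @     @ @
@@@@    @@@@
@   @   @   @
@@  @@  @@  @@

Derivation:
r0=0: @
r1=1: @@
r2=10: @ @
r3=11: @@@@
r4=100: @   @
r5=101: @@  @@
r6=110: @ @ @ @
r7=111: @@@@@@@@
r8=1000: @       @
r9=1001: @@      @@
r10=1010: @ @     @ @
r11=1011: @@@@    @@@@
r12=1100: @   @   @   @
r13=1101: @@  @@  @@  @@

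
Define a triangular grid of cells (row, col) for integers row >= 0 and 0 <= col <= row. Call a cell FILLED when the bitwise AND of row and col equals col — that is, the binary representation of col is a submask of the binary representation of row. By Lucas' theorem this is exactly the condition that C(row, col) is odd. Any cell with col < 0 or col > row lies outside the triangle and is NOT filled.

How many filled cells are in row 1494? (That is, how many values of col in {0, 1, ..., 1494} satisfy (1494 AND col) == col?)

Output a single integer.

Answer: 128

Derivation:
1494 in binary = 10111010110
popcount(1494) = number of 1-bits in 10111010110 = 7
A col c satisfies (1494 AND c) == c iff every set bit of c is also set in 1494; each of the 7 set bits of 1494 can independently be on or off in c.
count = 2^7 = 128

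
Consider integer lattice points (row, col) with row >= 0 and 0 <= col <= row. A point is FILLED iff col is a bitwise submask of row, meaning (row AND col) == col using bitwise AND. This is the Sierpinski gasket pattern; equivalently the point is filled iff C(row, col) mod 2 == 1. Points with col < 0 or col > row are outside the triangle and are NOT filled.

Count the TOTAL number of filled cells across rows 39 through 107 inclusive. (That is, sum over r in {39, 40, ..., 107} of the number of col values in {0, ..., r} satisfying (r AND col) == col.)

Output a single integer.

r39=100111 pc4: +16 =16
r40=101000 pc2: +4 =20
r41=101001 pc3: +8 =28
r42=101010 pc3: +8 =36
r43=101011 pc4: +16 =52
r44=101100 pc3: +8 =60
r45=101101 pc4: +16 =76
r46=101110 pc4: +16 =92
r47=101111 pc5: +32 =124
r48=110000 pc2: +4 =128
r49=110001 pc3: +8 =136
r50=110010 pc3: +8 =144
r51=110011 pc4: +16 =160
r52=110100 pc3: +8 =168
r53=110101 pc4: +16 =184
r54=110110 pc4: +16 =200
r55=110111 pc5: +32 =232
r56=111000 pc3: +8 =240
r57=111001 pc4: +16 =256
r58=111010 pc4: +16 =272
r59=111011 pc5: +32 =304
r60=111100 pc4: +16 =320
r61=111101 pc5: +32 =352
r62=111110 pc5: +32 =384
r63=111111 pc6: +64 =448
r64=1000000 pc1: +2 =450
r65=1000001 pc2: +4 =454
r66=1000010 pc2: +4 =458
r67=1000011 pc3: +8 =466
r68=1000100 pc2: +4 =470
r69=1000101 pc3: +8 =478
r70=1000110 pc3: +8 =486
r71=1000111 pc4: +16 =502
r72=1001000 pc2: +4 =506
r73=1001001 pc3: +8 =514
r74=1001010 pc3: +8 =522
r75=1001011 pc4: +16 =538
r76=1001100 pc3: +8 =546
r77=1001101 pc4: +16 =562
r78=1001110 pc4: +16 =578
r79=1001111 pc5: +32 =610
r80=1010000 pc2: +4 =614
r81=1010001 pc3: +8 =622
r82=1010010 pc3: +8 =630
r83=1010011 pc4: +16 =646
r84=1010100 pc3: +8 =654
r85=1010101 pc4: +16 =670
r86=1010110 pc4: +16 =686
r87=1010111 pc5: +32 =718
r88=1011000 pc3: +8 =726
r89=1011001 pc4: +16 =742
r90=1011010 pc4: +16 =758
r91=1011011 pc5: +32 =790
r92=1011100 pc4: +16 =806
r93=1011101 pc5: +32 =838
r94=1011110 pc5: +32 =870
r95=1011111 pc6: +64 =934
r96=1100000 pc2: +4 =938
r97=1100001 pc3: +8 =946
r98=1100010 pc3: +8 =954
r99=1100011 pc4: +16 =970
r100=1100100 pc3: +8 =978
r101=1100101 pc4: +16 =994
r102=1100110 pc4: +16 =1010
r103=1100111 pc5: +32 =1042
r104=1101000 pc3: +8 =1050
r105=1101001 pc4: +16 =1066
r106=1101010 pc4: +16 =1082
r107=1101011 pc5: +32 =1114

Answer: 1114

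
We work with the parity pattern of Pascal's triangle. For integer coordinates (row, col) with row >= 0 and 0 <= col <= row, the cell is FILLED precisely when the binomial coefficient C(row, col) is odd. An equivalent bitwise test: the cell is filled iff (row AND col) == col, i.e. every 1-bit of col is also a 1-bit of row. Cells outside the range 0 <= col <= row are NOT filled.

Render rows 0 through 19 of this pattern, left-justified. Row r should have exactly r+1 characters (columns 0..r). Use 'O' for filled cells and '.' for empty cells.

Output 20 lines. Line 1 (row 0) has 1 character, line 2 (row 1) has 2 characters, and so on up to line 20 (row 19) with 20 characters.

r0=0: O
r1=1: OO
r2=10: O.O
r3=11: OOOO
r4=100: O...O
r5=101: OO..OO
r6=110: O.O.O.O
r7=111: OOOOOOOO
r8=1000: O.......O
r9=1001: OO......OO
r10=1010: O.O.....O.O
r11=1011: OOOO....OOOO
r12=1100: O...O...O...O
r13=1101: OO..OO..OO..OO
r14=1110: O.O.O.O.O.O.O.O
r15=1111: OOOOOOOOOOOOOOOO
r16=10000: O...............O
r17=10001: OO..............OO
r18=10010: O.O.............O.O
r19=10011: OOOO............OOOO

Answer: O
OO
O.O
OOOO
O...O
OO..OO
O.O.O.O
OOOOOOOO
O.......O
OO......OO
O.O.....O.O
OOOO....OOOO
O...O...O...O
OO..OO..OO..OO
O.O.O.O.O.O.O.O
OOOOOOOOOOOOOOOO
O...............O
OO..............OO
O.O.............O.O
OOOO............OOOO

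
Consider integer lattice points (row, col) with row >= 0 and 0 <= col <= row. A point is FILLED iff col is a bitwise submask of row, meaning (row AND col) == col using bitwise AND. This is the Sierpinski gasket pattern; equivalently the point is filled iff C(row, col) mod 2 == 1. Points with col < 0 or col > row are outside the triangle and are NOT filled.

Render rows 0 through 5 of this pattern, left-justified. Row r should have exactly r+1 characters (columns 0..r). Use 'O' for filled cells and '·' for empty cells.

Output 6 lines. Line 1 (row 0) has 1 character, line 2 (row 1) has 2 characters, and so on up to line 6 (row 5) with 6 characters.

Answer: O
OO
O·O
OOOO
O···O
OO··OO

Derivation:
r0=0: O
r1=1: OO
r2=10: O·O
r3=11: OOOO
r4=100: O···O
r5=101: OO··OO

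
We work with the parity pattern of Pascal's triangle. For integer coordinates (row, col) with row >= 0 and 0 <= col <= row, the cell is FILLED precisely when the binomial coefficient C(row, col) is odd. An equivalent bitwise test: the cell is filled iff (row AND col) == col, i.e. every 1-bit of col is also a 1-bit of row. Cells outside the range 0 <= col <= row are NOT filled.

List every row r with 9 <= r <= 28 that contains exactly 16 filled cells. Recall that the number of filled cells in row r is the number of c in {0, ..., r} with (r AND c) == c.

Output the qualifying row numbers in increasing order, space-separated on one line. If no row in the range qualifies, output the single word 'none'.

Row r has 2^popcount(r) filled cells, so we need popcount(r) = log2(16) = 4.
Scan r = 9..28 and keep those with exactly 4 one-bits:
r=9=1001 popcount=2 -> skip
r=10=1010 popcount=2 -> skip
r=11=1011 popcount=3 -> skip
r=12=1100 popcount=2 -> skip
r=13=1101 popcount=3 -> skip
r=14=1110 popcount=3 -> skip
r=15=1111 popcount=4 -> KEEP
r=16=10000 popcount=1 -> skip
r=17=10001 popcount=2 -> skip
r=18=10010 popcount=2 -> skip
r=19=10011 popcount=3 -> skip
r=20=10100 popcount=2 -> skip
r=21=10101 popcount=3 -> skip
r=22=10110 popcount=3 -> skip
r=23=10111 popcount=4 -> KEEP
r=24=11000 popcount=2 -> skip
r=25=11001 popcount=3 -> skip
r=26=11010 popcount=3 -> skip
r=27=11011 popcount=4 -> KEEP
r=28=11100 popcount=3 -> skip
Kept rows: 15 23 27

Answer: 15 23 27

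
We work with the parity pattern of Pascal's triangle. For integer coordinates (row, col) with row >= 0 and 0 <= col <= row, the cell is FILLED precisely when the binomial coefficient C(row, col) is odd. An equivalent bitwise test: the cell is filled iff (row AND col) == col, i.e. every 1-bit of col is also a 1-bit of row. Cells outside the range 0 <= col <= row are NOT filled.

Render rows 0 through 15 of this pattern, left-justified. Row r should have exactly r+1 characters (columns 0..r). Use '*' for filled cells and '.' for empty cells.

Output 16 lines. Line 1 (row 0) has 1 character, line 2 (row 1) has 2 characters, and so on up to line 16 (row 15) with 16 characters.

Answer: *
**
*.*
****
*...*
**..**
*.*.*.*
********
*.......*
**......**
*.*.....*.*
****....****
*...*...*...*
**..**..**..**
*.*.*.*.*.*.*.*
****************

Derivation:
r0=0: *
r1=1: **
r2=10: *.*
r3=11: ****
r4=100: *...*
r5=101: **..**
r6=110: *.*.*.*
r7=111: ********
r8=1000: *.......*
r9=1001: **......**
r10=1010: *.*.....*.*
r11=1011: ****....****
r12=1100: *...*...*...*
r13=1101: **..**..**..**
r14=1110: *.*.*.*.*.*.*.*
r15=1111: ****************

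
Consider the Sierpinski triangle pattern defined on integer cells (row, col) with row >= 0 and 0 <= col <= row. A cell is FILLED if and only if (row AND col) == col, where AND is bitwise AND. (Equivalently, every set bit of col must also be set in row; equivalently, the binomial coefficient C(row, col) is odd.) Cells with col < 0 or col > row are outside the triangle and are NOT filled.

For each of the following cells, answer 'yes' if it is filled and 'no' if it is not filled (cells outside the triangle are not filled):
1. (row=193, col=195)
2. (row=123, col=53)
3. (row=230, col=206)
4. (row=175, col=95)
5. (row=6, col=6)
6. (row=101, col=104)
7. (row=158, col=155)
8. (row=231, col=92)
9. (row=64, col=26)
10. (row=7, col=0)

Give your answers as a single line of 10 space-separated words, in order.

(193,195): col outside [0, 193] -> not filled
(123,53): row=0b1111011, col=0b110101, row AND col = 0b110001 = 49; 49 != 53 -> empty
(230,206): row=0b11100110, col=0b11001110, row AND col = 0b11000110 = 198; 198 != 206 -> empty
(175,95): row=0b10101111, col=0b1011111, row AND col = 0b1111 = 15; 15 != 95 -> empty
(6,6): row=0b110, col=0b110, row AND col = 0b110 = 6; 6 == 6 -> filled
(101,104): col outside [0, 101] -> not filled
(158,155): row=0b10011110, col=0b10011011, row AND col = 0b10011010 = 154; 154 != 155 -> empty
(231,92): row=0b11100111, col=0b1011100, row AND col = 0b1000100 = 68; 68 != 92 -> empty
(64,26): row=0b1000000, col=0b11010, row AND col = 0b0 = 0; 0 != 26 -> empty
(7,0): row=0b111, col=0b0, row AND col = 0b0 = 0; 0 == 0 -> filled

Answer: no no no no yes no no no no yes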